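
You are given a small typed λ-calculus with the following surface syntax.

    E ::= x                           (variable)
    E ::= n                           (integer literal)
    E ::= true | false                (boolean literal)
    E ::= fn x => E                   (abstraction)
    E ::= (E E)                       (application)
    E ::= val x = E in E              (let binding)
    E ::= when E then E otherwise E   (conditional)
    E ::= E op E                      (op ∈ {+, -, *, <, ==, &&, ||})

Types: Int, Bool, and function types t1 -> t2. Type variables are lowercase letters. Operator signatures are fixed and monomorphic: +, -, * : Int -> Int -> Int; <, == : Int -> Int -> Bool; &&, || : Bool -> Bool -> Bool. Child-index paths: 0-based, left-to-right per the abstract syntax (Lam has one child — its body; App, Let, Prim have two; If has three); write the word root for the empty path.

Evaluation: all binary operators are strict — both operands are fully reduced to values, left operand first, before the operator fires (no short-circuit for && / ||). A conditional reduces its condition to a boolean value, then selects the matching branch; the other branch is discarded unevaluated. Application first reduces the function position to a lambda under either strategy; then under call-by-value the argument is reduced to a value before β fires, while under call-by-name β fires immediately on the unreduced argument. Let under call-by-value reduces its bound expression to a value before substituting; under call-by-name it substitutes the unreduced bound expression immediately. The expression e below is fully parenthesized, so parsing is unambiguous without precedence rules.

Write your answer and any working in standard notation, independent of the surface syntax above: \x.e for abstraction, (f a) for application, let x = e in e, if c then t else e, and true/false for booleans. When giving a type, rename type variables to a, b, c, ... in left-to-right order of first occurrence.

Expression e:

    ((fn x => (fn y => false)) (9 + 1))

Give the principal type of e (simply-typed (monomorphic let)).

Working:
\y._ : b -> Bool
\x._ : a -> b -> Bool
  unify Int ~ Int
  unify Int ~ Int
  unify a -> b -> Bool ~ Int -> c
  unify a ~ Int
  unify b -> Bool ~ c
_ _ : b -> Bool

Answer: a -> Bool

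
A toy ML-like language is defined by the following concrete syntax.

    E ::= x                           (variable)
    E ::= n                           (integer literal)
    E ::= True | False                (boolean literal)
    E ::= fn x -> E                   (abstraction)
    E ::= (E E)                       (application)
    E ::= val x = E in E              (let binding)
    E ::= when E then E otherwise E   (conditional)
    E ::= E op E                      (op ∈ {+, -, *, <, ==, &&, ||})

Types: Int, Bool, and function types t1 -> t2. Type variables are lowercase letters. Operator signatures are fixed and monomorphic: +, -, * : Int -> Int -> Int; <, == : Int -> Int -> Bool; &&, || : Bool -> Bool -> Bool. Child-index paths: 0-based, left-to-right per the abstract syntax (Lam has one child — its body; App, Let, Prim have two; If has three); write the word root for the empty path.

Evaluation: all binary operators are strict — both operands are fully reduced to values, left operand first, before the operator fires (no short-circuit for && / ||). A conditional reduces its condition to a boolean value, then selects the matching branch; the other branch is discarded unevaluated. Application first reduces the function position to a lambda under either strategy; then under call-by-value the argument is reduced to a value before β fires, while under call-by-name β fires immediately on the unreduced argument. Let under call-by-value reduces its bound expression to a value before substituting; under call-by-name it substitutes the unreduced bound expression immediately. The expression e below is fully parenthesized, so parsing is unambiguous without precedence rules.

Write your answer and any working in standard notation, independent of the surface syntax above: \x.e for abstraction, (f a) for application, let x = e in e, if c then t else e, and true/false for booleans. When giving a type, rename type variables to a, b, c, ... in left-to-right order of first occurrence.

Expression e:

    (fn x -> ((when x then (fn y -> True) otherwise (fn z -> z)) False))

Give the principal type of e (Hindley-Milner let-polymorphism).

Derivation:
x : a
  unify a ~ Bool
\y._ : b -> Bool
z : c
\z._ : c -> c
  unify b -> Bool ~ c -> c
  unify b ~ c
  unify Bool ~ c
  unify Bool -> Bool ~ Bool -> d
  unify Bool ~ Bool
  unify Bool ~ d
_ _ : Bool
\x._ : Bool -> Bool

Answer: Bool -> Bool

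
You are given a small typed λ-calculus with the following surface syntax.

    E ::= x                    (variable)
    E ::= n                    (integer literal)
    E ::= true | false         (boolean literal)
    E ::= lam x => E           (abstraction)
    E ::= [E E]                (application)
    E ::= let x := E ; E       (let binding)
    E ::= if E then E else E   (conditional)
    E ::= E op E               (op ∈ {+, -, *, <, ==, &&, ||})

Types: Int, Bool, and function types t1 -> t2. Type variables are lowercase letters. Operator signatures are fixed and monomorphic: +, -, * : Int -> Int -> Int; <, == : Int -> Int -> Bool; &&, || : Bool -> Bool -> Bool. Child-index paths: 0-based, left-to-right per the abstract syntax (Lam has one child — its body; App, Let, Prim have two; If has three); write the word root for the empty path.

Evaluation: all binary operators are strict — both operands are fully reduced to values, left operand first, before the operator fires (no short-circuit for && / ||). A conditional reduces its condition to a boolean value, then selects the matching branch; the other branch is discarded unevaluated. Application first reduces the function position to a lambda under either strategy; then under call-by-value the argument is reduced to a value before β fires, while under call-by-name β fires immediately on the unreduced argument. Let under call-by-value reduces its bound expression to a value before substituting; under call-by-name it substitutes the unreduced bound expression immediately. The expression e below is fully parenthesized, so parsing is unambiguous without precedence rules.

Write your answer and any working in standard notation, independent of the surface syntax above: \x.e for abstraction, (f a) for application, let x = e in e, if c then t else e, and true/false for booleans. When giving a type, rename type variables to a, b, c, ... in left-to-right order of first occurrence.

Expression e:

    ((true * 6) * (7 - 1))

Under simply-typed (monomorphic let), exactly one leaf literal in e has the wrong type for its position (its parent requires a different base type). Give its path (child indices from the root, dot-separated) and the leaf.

Answer: 0.0 : true

Trace:
  unify Bool ~ Int
  FAIL: mismatch Bool ~ Int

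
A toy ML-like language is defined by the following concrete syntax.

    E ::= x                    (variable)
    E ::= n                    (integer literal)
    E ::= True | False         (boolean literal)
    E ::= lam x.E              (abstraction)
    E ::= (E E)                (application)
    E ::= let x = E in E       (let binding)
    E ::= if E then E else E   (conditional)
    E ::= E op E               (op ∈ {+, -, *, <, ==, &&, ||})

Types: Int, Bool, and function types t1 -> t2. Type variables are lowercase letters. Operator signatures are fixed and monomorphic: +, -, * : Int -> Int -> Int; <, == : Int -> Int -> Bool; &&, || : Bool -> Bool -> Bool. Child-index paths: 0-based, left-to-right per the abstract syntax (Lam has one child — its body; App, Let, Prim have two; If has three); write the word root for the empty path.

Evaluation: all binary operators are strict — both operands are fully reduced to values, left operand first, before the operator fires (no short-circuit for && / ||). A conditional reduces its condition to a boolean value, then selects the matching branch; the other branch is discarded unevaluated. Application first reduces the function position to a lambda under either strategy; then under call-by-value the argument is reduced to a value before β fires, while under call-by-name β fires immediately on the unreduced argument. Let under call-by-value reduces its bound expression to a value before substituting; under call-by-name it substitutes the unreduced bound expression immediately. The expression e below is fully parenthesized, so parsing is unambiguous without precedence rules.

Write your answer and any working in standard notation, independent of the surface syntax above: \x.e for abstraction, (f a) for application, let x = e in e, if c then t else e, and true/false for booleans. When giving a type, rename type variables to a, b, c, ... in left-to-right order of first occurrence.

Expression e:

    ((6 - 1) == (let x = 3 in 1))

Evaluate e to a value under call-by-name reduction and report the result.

Answer: false

Working:
step 0: ((6 - 1) == (let x = 3 in 1))
step 1: [delta@0] (5 == (let x = 3 in 1))
step 2: [let@1] (5 == 1)
step 3: [delta@root] false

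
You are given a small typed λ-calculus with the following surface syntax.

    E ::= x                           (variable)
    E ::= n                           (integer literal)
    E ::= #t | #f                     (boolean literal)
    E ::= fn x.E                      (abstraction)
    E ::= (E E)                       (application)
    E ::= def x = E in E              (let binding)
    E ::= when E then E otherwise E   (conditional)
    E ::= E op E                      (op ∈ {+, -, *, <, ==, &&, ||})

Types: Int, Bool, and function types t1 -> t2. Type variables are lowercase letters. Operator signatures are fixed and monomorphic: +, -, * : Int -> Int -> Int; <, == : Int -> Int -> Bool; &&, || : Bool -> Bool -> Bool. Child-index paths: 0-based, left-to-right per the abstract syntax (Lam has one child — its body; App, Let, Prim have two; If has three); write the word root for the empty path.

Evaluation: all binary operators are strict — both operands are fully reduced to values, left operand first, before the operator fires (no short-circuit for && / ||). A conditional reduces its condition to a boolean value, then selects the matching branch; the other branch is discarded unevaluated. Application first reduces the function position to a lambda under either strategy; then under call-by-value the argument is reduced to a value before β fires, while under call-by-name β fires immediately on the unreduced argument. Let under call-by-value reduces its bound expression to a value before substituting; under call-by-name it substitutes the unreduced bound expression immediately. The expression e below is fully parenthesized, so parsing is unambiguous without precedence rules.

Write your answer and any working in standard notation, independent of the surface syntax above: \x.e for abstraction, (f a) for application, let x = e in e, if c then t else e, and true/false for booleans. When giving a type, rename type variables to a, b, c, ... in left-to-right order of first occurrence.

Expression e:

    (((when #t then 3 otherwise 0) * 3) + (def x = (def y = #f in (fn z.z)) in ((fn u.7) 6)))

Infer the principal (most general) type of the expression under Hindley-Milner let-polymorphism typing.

Derivation:
  unify Bool ~ Bool
  unify Int ~ Int
  unify Int ~ Int
  unify Int ~ Int
  unify Int ~ Int
let y : Bool
z : a
\z._ : a -> a
let x : forall. a -> a
\u._ : b -> Int
  unify b -> Int ~ Int -> c
  unify b ~ Int
  unify Int ~ c
_ _ : Int
  unify Int ~ Int

Answer: Int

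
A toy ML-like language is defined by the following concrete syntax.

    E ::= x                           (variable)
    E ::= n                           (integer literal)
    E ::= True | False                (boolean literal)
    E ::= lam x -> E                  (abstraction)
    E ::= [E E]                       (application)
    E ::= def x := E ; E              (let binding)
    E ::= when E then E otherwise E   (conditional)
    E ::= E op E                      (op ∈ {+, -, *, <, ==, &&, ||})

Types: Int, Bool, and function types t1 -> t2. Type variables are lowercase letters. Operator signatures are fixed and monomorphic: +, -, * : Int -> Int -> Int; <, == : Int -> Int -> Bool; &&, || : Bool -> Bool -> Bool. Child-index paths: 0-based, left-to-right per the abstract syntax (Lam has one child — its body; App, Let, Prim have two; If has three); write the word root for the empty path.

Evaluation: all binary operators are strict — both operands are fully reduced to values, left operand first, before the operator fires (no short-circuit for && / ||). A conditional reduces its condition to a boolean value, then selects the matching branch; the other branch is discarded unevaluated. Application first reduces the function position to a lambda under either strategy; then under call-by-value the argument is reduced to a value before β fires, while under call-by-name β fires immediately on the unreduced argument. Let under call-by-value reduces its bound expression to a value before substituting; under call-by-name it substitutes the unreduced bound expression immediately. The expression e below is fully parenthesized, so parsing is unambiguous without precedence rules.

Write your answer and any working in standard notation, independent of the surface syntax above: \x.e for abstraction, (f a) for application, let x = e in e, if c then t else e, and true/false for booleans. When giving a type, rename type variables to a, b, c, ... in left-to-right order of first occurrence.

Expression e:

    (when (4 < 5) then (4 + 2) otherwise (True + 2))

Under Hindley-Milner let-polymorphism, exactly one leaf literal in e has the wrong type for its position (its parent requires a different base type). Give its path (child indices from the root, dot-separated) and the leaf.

Answer: 2.0 : true

Trace:
  unify Int ~ Int
  unify Int ~ Int
  unify Bool ~ Bool
  unify Int ~ Int
  unify Int ~ Int
  unify Bool ~ Int
  FAIL: mismatch Bool ~ Int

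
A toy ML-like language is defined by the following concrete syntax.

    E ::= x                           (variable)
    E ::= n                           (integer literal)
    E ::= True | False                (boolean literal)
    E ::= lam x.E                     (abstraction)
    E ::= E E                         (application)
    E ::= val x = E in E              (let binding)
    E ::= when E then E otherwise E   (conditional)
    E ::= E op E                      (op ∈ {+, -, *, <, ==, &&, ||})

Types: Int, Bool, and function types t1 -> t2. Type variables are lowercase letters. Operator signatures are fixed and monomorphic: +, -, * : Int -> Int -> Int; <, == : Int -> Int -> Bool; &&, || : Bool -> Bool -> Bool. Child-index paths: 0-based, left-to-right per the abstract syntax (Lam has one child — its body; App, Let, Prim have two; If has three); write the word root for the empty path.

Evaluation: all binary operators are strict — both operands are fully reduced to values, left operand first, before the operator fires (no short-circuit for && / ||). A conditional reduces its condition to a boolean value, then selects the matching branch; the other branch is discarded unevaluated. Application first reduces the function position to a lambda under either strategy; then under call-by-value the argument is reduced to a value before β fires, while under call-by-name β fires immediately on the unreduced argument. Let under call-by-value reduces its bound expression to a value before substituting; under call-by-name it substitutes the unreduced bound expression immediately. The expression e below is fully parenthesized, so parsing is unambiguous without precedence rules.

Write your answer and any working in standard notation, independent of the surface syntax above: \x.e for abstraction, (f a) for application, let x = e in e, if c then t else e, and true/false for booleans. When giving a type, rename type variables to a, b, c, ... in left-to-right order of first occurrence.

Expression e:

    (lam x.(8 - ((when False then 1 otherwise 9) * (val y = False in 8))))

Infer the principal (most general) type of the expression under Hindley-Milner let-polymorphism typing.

Derivation:
  unify Int ~ Int
  unify Bool ~ Bool
  unify Int ~ Int
  unify Int ~ Int
let y : Bool
  unify Int ~ Int
  unify Int ~ Int
\x._ : a -> Int

Answer: a -> Int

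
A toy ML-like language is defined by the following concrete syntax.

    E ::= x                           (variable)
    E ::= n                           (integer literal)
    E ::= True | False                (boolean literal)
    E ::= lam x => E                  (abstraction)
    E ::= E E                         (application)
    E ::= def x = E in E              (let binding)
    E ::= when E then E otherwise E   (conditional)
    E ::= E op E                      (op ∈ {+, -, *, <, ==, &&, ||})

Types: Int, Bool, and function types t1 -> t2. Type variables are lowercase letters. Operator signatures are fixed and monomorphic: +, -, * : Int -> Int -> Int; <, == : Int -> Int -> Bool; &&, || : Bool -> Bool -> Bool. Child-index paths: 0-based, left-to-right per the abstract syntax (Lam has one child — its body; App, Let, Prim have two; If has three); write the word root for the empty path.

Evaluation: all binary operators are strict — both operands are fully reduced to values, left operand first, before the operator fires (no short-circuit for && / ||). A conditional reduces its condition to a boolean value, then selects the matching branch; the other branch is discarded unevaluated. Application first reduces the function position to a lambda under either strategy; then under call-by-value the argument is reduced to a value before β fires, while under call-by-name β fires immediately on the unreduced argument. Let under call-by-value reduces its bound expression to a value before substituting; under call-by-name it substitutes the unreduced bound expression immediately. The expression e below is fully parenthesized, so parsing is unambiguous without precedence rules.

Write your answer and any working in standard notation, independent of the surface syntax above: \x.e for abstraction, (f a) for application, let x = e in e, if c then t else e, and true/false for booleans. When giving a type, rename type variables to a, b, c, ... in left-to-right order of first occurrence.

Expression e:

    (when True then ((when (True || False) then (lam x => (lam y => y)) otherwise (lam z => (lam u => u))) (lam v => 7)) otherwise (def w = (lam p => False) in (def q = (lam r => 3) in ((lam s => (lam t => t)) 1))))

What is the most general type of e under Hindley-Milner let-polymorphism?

Trace:
  unify Bool ~ Bool
  unify Bool ~ Bool
  unify Bool ~ Bool
  unify Bool ~ Bool
y : b
\y._ : b -> b
\x._ : a -> b -> b
u : d
\u._ : d -> d
\z._ : c -> d -> d
  unify a -> b -> b ~ c -> d -> d
  unify a ~ c
  unify b -> b ~ d -> d
  unify b ~ d
  unify d ~ d
\v._ : e -> Int
  unify c -> d -> d ~ (e -> Int) -> f
  unify c ~ e -> Int
  unify d -> d ~ f
_ _ : d -> d
\p._ : g -> Bool
let w : forall. g -> Bool
\r._ : h -> Int
let q : forall. h -> Int
t : j
\t._ : j -> j
\s._ : i -> j -> j
  unify i -> j -> j ~ Int -> k
  unify i ~ Int
  unify j -> j ~ k
_ _ : j -> j
  unify d -> d ~ j -> j
  unify d ~ j
  unify j ~ j

Answer: a -> a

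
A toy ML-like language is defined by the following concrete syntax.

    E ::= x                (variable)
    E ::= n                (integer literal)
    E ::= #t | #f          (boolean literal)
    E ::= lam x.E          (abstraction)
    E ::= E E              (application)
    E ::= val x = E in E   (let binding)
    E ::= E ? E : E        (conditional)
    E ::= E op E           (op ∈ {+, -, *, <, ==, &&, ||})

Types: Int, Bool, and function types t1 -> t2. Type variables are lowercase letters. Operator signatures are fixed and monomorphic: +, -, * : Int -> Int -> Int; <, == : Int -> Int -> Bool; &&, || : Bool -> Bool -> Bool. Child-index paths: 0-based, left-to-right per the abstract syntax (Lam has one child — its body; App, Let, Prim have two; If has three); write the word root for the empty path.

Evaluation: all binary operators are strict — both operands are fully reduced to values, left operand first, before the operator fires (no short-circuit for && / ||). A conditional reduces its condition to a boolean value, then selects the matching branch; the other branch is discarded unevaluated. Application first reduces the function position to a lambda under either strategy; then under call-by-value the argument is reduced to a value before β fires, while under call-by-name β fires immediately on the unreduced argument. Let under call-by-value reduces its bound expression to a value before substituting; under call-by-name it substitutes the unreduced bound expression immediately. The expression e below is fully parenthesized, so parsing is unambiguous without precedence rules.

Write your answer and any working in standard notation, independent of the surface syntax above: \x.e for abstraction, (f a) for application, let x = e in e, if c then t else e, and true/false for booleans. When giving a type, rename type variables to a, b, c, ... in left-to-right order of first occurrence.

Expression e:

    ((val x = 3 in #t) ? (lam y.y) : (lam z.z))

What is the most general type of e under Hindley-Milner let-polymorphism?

Answer: a -> a

Derivation:
let x : Int
  unify Bool ~ Bool
y : a
\y._ : a -> a
z : b
\z._ : b -> b
  unify a -> a ~ b -> b
  unify a ~ b
  unify b ~ b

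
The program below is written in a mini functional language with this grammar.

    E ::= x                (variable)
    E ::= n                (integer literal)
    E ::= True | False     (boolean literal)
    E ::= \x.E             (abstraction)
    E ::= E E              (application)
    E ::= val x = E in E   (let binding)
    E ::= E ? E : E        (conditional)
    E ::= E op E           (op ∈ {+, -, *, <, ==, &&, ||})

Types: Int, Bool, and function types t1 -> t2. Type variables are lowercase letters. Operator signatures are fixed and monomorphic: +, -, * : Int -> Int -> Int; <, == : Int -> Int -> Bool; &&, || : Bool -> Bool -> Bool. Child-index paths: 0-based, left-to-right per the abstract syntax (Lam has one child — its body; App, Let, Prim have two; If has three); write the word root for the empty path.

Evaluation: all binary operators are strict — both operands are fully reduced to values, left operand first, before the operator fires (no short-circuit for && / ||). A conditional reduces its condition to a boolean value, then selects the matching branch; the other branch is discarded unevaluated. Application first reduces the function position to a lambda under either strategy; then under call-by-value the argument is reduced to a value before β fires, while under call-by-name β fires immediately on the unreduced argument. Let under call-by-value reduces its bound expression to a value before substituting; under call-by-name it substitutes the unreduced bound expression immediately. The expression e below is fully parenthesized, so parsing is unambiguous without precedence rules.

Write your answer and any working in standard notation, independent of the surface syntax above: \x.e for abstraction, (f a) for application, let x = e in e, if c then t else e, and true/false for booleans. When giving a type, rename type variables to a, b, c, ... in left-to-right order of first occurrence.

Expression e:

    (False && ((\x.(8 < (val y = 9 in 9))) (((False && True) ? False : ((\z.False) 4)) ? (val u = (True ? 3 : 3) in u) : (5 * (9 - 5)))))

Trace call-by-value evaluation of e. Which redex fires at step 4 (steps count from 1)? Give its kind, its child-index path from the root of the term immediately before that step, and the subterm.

Trace:
step 0: (false && ((\x.(8 < (let y = 9 in 9))) (if (if (false && true) then false else ((\z.false) 4)) then (let u = (if true then 3 else 3) in u) else (5 * (9 - 5)))))
step 1: [delta@1.1.0.0] (false && ((\x.(8 < (let y = 9 in 9))) (if (if false then false else ((\z.false) 4)) then (let u = (if true then 3 else 3) in u) else (5 * (9 - 5)))))
step 2: [if@1.1.0] (false && ((\x.(8 < (let y = 9 in 9))) (if ((\z.false) 4) then (let u = (if true then 3 else 3) in u) else (5 * (9 - 5)))))
step 3: [beta@1.1.0] (false && ((\x.(8 < (let y = 9 in 9))) (if false then (let u = (if true then 3 else 3) in u) else (5 * (9 - 5)))))
step 4: [if@1.1] (false && ((\x.(8 < (let y = 9 in 9))) (5 * (9 - 5))))

Answer: if at 1.1 : (if false then (let u = (if true then 3 else 3) in u) else (5 * (9 - 5)))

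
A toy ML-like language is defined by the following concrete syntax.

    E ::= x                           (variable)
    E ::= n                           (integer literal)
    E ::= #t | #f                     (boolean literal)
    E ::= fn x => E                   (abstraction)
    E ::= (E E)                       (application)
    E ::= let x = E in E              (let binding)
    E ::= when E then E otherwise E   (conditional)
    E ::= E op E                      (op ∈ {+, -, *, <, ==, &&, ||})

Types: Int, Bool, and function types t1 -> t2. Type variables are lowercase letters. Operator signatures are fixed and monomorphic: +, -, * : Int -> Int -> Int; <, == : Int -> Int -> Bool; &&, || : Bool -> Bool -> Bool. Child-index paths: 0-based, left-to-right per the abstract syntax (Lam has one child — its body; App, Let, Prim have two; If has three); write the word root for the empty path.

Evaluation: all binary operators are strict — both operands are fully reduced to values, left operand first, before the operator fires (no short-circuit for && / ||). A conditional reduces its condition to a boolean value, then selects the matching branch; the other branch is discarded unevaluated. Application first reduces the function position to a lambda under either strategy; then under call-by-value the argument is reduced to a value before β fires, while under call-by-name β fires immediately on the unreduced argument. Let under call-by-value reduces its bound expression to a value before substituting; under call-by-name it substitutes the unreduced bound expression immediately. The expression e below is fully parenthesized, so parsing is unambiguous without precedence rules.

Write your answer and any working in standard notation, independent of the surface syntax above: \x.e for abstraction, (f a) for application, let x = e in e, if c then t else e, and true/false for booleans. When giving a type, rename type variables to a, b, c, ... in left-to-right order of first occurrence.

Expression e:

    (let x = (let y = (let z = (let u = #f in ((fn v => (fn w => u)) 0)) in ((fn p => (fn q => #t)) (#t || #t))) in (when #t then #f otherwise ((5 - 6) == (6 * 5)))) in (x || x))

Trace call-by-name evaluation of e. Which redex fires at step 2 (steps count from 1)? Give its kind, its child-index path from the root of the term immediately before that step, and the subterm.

Answer: let at 0 : (let y = (let z = (let u = false in ((\v.(\w.u)) 0)) in ((\p.(\q.true)) (true || true))) in (if true then false else ((5 - 6) == (6 * 5))))

Derivation:
step 0: (let x = (let y = (let z = (let u = false in ((\v.(\w.u)) 0)) in ((\p.(\q.true)) (true || true))) in (if true then false else ((5 - 6) == (6 * 5)))) in (x || x))
step 1: [let@root] ((let y = (let z = (let u = false in ((\v.(\w.u)) 0)) in ((\p.(\q.true)) (true || true))) in (if true then false else ((5 - 6) == (6 * 5)))) || (let y = (let z = (let u = false in ((\v.(\w.u)) 0)) in ((\p.(\q.true)) (true || true))) in (if true then false else ((5 - 6) == (6 * 5)))))
step 2: [let@0] ((if true then false else ((5 - 6) == (6 * 5))) || (let y = (let z = (let u = false in ((\v.(\w.u)) 0)) in ((\p.(\q.true)) (true || true))) in (if true then false else ((5 - 6) == (6 * 5)))))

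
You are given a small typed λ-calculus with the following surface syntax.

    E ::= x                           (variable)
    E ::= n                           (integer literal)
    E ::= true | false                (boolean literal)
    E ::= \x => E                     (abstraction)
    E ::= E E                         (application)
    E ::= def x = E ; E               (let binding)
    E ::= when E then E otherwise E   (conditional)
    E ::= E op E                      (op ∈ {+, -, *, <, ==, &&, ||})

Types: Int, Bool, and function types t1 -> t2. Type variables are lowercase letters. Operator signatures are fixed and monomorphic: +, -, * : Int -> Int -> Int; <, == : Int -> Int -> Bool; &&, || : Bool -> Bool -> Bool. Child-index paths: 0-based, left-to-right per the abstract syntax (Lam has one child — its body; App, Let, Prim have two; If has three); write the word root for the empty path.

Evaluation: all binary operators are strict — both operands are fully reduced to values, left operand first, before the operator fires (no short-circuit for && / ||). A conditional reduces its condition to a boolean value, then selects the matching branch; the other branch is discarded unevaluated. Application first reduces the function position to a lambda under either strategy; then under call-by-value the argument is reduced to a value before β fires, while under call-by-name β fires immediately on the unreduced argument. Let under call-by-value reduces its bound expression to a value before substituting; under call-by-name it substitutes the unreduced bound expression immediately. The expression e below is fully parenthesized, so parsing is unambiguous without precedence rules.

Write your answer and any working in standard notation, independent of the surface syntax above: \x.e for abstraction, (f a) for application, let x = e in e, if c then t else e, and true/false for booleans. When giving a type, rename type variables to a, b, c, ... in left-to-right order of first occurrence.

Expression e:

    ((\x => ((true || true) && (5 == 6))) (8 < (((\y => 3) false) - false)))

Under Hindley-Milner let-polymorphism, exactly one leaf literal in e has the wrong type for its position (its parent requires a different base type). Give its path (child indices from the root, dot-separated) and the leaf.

Answer: 1.1.1 : false

Trace:
  unify Bool ~ Bool
  unify Bool ~ Bool
  unify Bool ~ Bool
  unify Int ~ Int
  unify Int ~ Int
  unify Bool ~ Bool
\x._ : a -> Bool
  unify Int ~ Int
\y._ : b -> Int
  unify b -> Int ~ Bool -> c
  unify b ~ Bool
  unify Int ~ c
_ _ : Int
  unify Int ~ Int
  unify Bool ~ Int
  FAIL: mismatch Bool ~ Int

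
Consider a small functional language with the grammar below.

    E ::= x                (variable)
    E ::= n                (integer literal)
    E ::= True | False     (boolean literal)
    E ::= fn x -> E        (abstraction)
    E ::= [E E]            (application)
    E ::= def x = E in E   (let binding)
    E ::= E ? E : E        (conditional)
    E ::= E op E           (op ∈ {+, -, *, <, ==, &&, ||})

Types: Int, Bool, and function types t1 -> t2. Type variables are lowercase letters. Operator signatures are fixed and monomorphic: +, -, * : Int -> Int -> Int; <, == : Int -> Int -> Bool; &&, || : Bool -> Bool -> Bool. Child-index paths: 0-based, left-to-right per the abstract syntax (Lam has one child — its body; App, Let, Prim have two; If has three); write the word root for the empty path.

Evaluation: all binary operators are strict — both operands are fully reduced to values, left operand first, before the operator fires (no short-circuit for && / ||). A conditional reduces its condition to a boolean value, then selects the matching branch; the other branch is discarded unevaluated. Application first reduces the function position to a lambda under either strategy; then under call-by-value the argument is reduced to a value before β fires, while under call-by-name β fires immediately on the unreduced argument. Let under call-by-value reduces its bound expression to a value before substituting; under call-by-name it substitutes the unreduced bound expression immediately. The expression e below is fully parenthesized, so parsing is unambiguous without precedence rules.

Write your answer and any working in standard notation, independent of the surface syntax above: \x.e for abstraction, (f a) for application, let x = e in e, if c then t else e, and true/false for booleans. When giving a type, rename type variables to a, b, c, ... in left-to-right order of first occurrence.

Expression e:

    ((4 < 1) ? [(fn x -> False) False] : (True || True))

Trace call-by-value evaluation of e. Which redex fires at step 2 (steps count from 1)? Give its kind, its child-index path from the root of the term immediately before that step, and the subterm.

Working:
step 0: (if (4 < 1) then ((\x.false) false) else (true || true))
step 1: [delta@0] (if false then ((\x.false) false) else (true || true))
step 2: [if@root] (true || true)

Answer: if at root : (if false then ((\x.false) false) else (true || true))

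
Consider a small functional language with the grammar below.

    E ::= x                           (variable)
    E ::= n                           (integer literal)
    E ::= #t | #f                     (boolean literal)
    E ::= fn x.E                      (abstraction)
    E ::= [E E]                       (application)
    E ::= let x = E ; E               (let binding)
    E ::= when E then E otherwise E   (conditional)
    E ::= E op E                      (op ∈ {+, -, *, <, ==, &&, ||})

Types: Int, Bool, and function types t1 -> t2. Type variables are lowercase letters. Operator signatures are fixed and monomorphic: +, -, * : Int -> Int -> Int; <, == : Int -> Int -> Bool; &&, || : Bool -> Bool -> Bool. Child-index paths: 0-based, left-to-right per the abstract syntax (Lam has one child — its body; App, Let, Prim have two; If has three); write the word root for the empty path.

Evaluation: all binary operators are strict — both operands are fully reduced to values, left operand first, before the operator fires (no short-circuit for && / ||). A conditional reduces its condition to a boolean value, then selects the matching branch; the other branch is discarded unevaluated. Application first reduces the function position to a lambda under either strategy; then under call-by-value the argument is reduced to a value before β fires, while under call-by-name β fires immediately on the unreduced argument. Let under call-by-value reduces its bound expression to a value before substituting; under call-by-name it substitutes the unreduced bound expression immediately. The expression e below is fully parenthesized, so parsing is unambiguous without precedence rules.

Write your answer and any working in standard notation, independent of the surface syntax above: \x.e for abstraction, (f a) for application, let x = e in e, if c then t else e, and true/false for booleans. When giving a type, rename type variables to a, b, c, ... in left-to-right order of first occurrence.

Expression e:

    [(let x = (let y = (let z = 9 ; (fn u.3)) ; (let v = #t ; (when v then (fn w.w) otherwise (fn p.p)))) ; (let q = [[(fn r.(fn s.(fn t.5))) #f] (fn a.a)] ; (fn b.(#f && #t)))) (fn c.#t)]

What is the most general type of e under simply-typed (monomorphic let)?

Answer: Bool

Derivation:
let z : Int
\u._ : a -> Int
let y : a -> Int
let v : Bool
v : Bool
  unify Bool ~ Bool
w : b
\w._ : b -> b
p : c
\p._ : c -> c
  unify b -> b ~ c -> c
  unify b ~ c
  unify c ~ c
let x : c -> c
\t._ : f -> Int
\s._ : e -> f -> Int
\r._ : d -> e -> f -> Int
  unify d -> e -> f -> Int ~ Bool -> g
  unify d ~ Bool
  unify e -> f -> Int ~ g
_ _ : e -> f -> Int
a : h
\a._ : h -> h
  unify e -> f -> Int ~ (h -> h) -> i
  unify e ~ h -> h
  unify f -> Int ~ i
_ _ : f -> Int
let q : f -> Int
  unify Bool ~ Bool
  unify Bool ~ Bool
\b._ : j -> Bool
\c._ : k -> Bool
  unify j -> Bool ~ (k -> Bool) -> l
  unify j ~ k -> Bool
  unify Bool ~ l
_ _ : Bool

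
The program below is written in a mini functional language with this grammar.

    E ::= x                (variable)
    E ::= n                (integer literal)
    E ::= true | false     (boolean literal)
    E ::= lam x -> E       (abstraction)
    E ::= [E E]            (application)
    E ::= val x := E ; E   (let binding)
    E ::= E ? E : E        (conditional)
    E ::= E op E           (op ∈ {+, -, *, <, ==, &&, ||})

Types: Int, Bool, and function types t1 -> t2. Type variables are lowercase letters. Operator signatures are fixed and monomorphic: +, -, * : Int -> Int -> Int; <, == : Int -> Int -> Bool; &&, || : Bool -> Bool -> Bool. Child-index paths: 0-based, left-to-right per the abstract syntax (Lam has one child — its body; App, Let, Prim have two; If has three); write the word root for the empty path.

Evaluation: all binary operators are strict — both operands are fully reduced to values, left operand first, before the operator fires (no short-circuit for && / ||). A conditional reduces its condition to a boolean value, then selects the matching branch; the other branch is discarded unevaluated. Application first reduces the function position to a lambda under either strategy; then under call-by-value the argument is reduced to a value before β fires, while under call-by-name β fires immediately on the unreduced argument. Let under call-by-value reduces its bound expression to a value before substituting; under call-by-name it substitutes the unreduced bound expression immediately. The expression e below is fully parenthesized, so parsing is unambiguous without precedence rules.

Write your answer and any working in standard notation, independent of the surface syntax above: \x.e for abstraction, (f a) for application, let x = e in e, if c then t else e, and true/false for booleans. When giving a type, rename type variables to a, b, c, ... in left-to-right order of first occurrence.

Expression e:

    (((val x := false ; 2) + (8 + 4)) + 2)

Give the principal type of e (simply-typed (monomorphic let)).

Answer: Int

Trace:
let x : Bool
  unify Int ~ Int
  unify Int ~ Int
  unify Int ~ Int
  unify Int ~ Int
  unify Int ~ Int
  unify Int ~ Int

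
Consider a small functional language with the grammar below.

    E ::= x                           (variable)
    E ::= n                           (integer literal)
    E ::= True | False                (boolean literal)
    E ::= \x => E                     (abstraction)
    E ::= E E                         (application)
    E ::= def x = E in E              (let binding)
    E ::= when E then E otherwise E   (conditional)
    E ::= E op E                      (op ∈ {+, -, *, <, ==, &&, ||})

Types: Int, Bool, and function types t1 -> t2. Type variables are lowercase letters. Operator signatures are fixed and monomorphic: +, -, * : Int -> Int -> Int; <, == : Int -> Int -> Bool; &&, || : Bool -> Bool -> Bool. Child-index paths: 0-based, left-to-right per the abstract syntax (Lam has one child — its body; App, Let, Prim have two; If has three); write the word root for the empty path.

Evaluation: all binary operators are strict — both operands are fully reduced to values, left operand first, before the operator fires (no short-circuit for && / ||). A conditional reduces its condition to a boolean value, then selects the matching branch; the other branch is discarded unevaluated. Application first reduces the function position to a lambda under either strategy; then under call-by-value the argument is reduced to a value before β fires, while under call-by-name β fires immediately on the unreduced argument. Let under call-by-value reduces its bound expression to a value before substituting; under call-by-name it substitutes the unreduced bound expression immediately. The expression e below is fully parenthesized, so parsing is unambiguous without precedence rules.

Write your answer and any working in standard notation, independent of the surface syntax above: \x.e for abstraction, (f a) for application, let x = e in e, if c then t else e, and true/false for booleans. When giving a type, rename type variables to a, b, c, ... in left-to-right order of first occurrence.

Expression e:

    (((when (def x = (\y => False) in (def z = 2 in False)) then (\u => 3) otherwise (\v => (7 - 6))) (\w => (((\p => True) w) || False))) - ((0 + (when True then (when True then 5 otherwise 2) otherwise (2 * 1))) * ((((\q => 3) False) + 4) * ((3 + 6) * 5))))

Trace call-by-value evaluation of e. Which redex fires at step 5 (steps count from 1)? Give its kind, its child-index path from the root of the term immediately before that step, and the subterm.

Derivation:
step 0: (((if (let x = (\y.false) in (let z = 2 in false)) then (\u.3) else (\v.(7 - 6))) (\w.(((\p.true) w) || false))) - ((0 + (if true then (if true then 5 else 2) else (2 * 1))) * ((((\q.3) false) + 4) * ((3 + 6) * 5))))
step 1: [let@0.0.0] (((if (let z = 2 in false) then (\u.3) else (\v.(7 - 6))) (\w.(((\p.true) w) || false))) - ((0 + (if true then (if true then 5 else 2) else (2 * 1))) * ((((\q.3) false) + 4) * ((3 + 6) * 5))))
step 2: [let@0.0.0] (((if false then (\u.3) else (\v.(7 - 6))) (\w.(((\p.true) w) || false))) - ((0 + (if true then (if true then 5 else 2) else (2 * 1))) * ((((\q.3) false) + 4) * ((3 + 6) * 5))))
step 3: [if@0.0] (((\v.(7 - 6)) (\w.(((\p.true) w) || false))) - ((0 + (if true then (if true then 5 else 2) else (2 * 1))) * ((((\q.3) false) + 4) * ((3 + 6) * 5))))
step 4: [beta@0] ((7 - 6) - ((0 + (if true then (if true then 5 else 2) else (2 * 1))) * ((((\q.3) false) + 4) * ((3 + 6) * 5))))
step 5: [delta@0] (1 - ((0 + (if true then (if true then 5 else 2) else (2 * 1))) * ((((\q.3) false) + 4) * ((3 + 6) * 5))))

Answer: delta at 0 : (7 - 6)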